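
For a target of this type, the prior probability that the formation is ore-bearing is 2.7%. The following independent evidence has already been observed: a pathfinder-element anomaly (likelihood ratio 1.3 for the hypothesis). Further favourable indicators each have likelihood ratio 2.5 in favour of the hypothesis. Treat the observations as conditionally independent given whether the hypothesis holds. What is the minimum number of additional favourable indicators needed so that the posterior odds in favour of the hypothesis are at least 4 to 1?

6

Prior odds = 0.027/0.973 = 27/973.
Bayes factor of the evidence already in hand = 1.3.
Odds after that evidence = (27/973) × 1.3 = 351/9730.
Target odds = 4.
Need 2.5ⁿ ≥ 4 ÷ (351/9730) = 38920/351.
2.5⁵ = 97.65625 falls short of 38920/351 but 2.5⁶ = 244.140625 reaches it, so n = 6.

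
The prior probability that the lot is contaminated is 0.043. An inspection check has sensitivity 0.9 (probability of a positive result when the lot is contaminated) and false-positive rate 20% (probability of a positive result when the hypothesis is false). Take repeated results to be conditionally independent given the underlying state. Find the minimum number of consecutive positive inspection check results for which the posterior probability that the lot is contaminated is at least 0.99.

Prior odds = 0.043/0.957 = 43/957.
Likelihood ratio of a positive result = 0.9/0.2 = 4.5.
Target posterior odds = 0.99/0.01 = 99.
Require 4.5ⁿ ≥ 99 ÷ (43/957) = 94743/43.
4.5⁵ = 1845.28125 falls short of 94743/43 but 4.5⁶ = 8303.765625 reaches it, so n = 6.

6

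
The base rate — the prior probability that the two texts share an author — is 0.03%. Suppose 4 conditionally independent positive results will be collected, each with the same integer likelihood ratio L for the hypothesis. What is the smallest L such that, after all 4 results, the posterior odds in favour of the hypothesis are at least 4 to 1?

Prior odds = 0.0003/0.9997 = 3/9997.
Target odds = 4.
Need L⁴ ≥ 4 ÷ (3/9997) = 39988/3.
10⁴ = 10000 < 39988/3 ≤ 14641 = 11⁴, so L = 11.

11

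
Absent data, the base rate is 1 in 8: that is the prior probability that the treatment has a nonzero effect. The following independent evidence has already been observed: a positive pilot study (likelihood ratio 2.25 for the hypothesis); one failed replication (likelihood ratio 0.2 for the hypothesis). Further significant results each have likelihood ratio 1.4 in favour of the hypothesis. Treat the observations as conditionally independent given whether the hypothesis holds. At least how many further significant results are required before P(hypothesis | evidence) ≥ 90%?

Prior odds = 0.125/0.875 = 1/7.
Combined Bayes factor of the evidence already in hand = 2.25 × 0.2 = 0.45.
Odds after that evidence = (1/7) × 0.45 = 9/140.
Target odds = 0.9/0.1 = 9.
Need 1.4ⁿ ≥ 9 ÷ (9/140) = 140.
1.4¹⁴ ≈111.12 falls short of 140 but 1.4¹⁵ ≈155.568 reaches it, so n = 15.

15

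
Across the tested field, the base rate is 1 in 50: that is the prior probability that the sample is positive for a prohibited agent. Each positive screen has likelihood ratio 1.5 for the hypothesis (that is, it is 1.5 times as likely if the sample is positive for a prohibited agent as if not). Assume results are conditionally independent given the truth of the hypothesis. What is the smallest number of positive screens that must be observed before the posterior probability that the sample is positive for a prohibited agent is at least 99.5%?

Prior odds = 0.02/0.98 = 1/49.
Likelihood ratio per positive screen = 1.5.
Target posterior odds = 0.995/0.005 = 199.
Require 1.5ⁿ ≥ 199 ÷ (1/49) = 9751.
1.5²² ≈7481.83 falls short of 9751 but 1.5²³ ≈11222.7 reaches it, so n = 23.

23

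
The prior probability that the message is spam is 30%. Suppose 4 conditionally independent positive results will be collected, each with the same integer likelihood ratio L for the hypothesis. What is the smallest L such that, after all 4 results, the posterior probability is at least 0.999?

Prior odds = 0.3/0.7 = 3/7.
Target odds = 0.999/0.001 = 999.
Need L⁴ ≥ 999 ÷ (3/7) = 2331.
6⁴ = 1296 < 2331 ≤ 2401 = 7⁴, so L = 7.

7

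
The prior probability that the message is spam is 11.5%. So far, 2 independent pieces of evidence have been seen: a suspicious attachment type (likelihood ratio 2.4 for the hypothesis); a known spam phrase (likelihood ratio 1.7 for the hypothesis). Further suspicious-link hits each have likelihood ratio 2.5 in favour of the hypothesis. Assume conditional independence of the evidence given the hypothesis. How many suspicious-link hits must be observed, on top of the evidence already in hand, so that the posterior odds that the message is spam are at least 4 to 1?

3

Prior odds = 0.115/0.885 = 23/177.
Combined Bayes factor of the evidence already in hand = 2.4 × 1.7 = 4.08.
Odds after that evidence = (23/177) × 4.08 = 782/1475.
Target odds = 4.
Need 2.5ⁿ ≥ 4 ÷ (782/1475) = 2950/391.
2.5² = 6.25 falls short of 2950/391 but 2.5³ = 15.625 reaches it, so n = 3.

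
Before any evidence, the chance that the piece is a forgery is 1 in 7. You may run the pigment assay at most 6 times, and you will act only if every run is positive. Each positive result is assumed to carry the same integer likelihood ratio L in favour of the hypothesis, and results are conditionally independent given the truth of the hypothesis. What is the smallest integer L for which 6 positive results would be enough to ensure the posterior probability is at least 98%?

3

Prior odds = (1/7)/(6/7) = 1/6.
Target odds = 0.98/0.02 = 49.
Need L⁶ ≥ 49 ÷ (1/6) = 294.
2⁶ = 64 < 294 ≤ 729 = 3⁶, so L = 3.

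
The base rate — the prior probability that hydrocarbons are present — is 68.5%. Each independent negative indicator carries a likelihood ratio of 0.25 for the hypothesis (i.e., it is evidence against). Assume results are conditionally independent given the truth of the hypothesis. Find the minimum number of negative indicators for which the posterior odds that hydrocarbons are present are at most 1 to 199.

5

Prior odds: 0.685 ÷ 0.315 = 137/63.
Likelihood ratio per negative indicator = 0.25.
Target odds = 1/199.
Require 0.25ⁿ ≤ 1/199 ÷ (137/63) = 63/27263.
0.25⁴ = 0.00390625 is still above 63/27263 but 0.25⁵ = 1/1024 is at or below it, so n = 5.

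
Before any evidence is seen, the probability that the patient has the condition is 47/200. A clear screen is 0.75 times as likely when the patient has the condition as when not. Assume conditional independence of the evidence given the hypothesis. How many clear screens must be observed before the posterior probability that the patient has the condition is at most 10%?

4

Prior odds: 0.235 ÷ 0.765 = 47/153.
Likelihood ratio per clear screen = 0.75.
Target odds: 0.1 ÷ 0.9 = 1/9.
Need (47/153) × 0.75ⁿ ≤ 1/9, i.e. 0.75ⁿ ≤ 17/47.
0.75³ = 0.421875 is still above 17/47 but 0.75⁴ = 0.31640625 is at or below it, so n = 4.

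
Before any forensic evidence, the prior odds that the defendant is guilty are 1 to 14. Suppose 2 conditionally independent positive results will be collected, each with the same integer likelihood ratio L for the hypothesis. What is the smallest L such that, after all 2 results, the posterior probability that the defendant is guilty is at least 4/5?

8

Prior odds = 1/14.
Target odds = 0.8/0.2 = 4.
Need L² ≥ 4 ÷ (1/14) = 56.
7² = 49 < 56 ≤ 64 = 8², so L = 8.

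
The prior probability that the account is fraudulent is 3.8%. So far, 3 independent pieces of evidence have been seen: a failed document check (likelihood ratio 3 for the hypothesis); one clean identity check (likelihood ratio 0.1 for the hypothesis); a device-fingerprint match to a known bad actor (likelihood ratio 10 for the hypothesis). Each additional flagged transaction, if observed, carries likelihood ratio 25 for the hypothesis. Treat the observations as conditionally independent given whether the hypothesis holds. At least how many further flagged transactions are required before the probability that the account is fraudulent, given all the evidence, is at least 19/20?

2

Prior odds = 0.038/0.962 = 19/481.
Combined Bayes factor of the evidence already in hand = 3 × 0.1 × 10 = 3.
Odds after that evidence = (19/481) × 3 = 57/481.
Target odds = 0.95/0.05 = 19.
Need 25ⁿ ≥ 19 ÷ (57/481) = 481/3.
25¹ = 25 falls short of 481/3 but 25² = 625 reaches it, so n = 2.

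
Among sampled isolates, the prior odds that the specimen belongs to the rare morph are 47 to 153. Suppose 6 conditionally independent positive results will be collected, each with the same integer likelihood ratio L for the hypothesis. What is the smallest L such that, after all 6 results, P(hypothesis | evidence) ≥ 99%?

Prior odds = 47/153.
Target odds = 0.99/0.01 = 99.
Need L⁶ ≥ 99 ÷ (47/153) = 15147/47.
2⁶ = 64 < 15147/47 ≤ 729 = 3⁶, so L = 3.

3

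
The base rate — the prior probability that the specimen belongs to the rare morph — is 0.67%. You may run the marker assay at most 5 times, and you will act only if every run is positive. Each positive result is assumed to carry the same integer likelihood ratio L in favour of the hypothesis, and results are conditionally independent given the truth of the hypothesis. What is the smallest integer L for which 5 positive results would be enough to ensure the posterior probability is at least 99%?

7

Prior odds = 0.0067/0.9933 = 67/9933.
Target odds = 0.99/0.01 = 99.
Need L⁵ ≥ 99 ÷ (67/9933) = 983367/67.
6⁵ = 7776 < 983367/67 ≤ 16807 = 7⁵, so L = 7.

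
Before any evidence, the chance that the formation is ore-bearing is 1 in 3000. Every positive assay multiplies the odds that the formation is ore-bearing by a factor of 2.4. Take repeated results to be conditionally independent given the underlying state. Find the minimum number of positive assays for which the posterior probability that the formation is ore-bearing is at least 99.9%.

Prior odds = (1/3000)/(2999/3000) = 1/2999.
Likelihood ratio per positive assay = 2.4.
Target odds: 0.999 ÷ 0.001 = 999.
Need (1/2999) × 2.4ⁿ ≥ 999, i.e. 2.4ⁿ ≥ 2996001.
2.4¹⁷ ≈2.90798e+06 falls short of 2996001 but 2.4¹⁸ ≈6.97915e+06 reaches it, so n = 18.

18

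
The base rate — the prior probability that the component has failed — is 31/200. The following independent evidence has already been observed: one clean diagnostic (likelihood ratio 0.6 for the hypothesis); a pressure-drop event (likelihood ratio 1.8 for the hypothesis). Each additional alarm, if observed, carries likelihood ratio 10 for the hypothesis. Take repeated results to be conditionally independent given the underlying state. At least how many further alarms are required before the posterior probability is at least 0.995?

Prior odds = 0.155/0.845 = 31/169.
Combined Bayes factor of the evidence already in hand = 0.6 × 1.8 = 1.08.
Odds after that evidence = (31/169) × 1.08 = 837/4225.
Target odds = 0.995/0.005 = 199.
Need 10ⁿ ≥ 199 ÷ (837/4225) = 840775/837.
10³ = 1000 falls short of 840775/837 but 10⁴ = 10000 reaches it, so n = 4.

4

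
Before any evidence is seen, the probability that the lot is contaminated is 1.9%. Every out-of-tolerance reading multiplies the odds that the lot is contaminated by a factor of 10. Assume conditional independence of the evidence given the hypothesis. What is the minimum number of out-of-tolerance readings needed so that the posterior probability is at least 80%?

3

Prior odds: 0.019 ÷ 0.981 = 19/981.
Likelihood ratio per out-of-tolerance reading = 10.
Target posterior odds = 0.8/0.2 = 4.
Need (19/981) × 10ⁿ ≥ 4, i.e. 10ⁿ ≥ 3924/19.
10² = 100 falls short of 3924/19 but 10³ = 1000 reaches it, so n = 3.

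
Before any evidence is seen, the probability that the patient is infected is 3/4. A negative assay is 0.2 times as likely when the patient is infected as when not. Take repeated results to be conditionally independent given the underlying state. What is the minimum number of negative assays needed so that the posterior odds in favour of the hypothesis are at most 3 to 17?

Prior odds = 0.75/0.25 = 3.
Likelihood ratio per negative assay = 0.2.
Target odds = 3/17.
Need 3 × 0.2ⁿ ≤ 3/17, i.e. 0.2ⁿ ≤ 1/17.
0.2¹ = 0.2 is still above 1/17 but 0.2² = 0.04 is at or below it, so n = 2.

2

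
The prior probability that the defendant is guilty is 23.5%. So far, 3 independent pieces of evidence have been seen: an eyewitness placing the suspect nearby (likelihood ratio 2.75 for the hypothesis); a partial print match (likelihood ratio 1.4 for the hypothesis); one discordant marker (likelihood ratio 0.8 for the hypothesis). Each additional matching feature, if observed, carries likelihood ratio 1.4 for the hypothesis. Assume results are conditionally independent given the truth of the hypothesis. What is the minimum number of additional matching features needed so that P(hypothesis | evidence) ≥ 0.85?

6

Prior odds = 0.235/0.765 = 47/153.
Combined Bayes factor of the evidence already in hand = 2.75 × 1.4 × 0.8 = 3.08.
Odds after that evidence = (47/153) × 3.08 = 3619/3825.
Target odds = 0.85/0.15 = 17/3.
Need 1.4ⁿ ≥ 17/3 ÷ (3619/3825) = 21675/3619.
1.4⁵ = 5.37824 falls short of 21675/3619 but 1.4⁶ = 117649/15625 reaches it, so n = 6.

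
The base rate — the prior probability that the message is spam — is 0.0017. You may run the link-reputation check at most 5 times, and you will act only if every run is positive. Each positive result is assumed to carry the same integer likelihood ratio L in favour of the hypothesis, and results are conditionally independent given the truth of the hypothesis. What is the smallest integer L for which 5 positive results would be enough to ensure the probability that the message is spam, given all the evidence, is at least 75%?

Prior odds = 0.0017/0.9983 = 17/9983.
Target odds = 0.75/0.25 = 3.
Need L⁵ ≥ 3 ÷ (17/9983) = 29949/17.
4⁵ = 1024 < 29949/17 ≤ 3125 = 5⁵, so L = 5.

5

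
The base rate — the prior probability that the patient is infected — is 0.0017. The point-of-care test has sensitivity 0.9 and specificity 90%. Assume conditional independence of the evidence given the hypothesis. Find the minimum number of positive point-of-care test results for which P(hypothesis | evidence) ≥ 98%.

Prior odds: 0.0017 ÷ 0.9983 = 17/9983.
False-positive rate = 1 − 0.9 = 0.1; likelihood ratio of a positive = 0.9/0.1 = 9.
Target odds: 0.98 ÷ 0.02 = 49.
Require 9ⁿ ≥ 49 ÷ (17/9983) = 489167/17.
9⁴ = 6561 falls short of 489167/17 but 9⁵ = 59049 reaches it, so n = 5.

5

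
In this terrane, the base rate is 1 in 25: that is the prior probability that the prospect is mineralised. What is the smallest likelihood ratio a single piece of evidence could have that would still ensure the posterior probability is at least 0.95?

Prior odds = 0.04/0.96 = 1/24.
Target odds = 0.95/0.05 = 19.
Required Bayes factor = 19 ÷ (1/24) = 456.

456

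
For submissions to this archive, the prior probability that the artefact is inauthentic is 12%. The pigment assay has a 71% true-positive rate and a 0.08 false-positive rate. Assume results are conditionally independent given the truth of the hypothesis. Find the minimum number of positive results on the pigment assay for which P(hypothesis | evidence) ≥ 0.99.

Prior odds = 0.12/0.88 = 3/22.
Likelihood ratio of a positive result = 0.71/0.08 = 8.875.
Target posterior odds = 0.99/0.01 = 99.
Require 8.875ⁿ ≥ 99 ÷ (3/22) = 726.
8.875³ = 357911/512 falls short of 726 but 8.875⁴ = 25411681/4096 reaches it, so n = 4.

4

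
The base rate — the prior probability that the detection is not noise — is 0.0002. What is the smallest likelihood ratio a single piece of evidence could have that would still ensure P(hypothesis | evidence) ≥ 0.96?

Prior odds = 0.0002/0.9998 = 1/4999.
Target odds = 0.96/0.04 = 24.
Required Bayes factor = 24 ÷ (1/4999) = 119976.

119976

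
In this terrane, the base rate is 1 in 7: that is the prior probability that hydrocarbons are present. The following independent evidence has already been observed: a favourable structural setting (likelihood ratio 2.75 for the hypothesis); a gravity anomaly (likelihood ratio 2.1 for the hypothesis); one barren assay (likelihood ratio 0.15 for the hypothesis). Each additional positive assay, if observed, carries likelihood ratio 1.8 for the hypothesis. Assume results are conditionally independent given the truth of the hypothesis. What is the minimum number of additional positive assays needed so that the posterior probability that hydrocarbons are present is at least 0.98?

Prior odds = (1/7)/(6/7) = 1/6.
Combined Bayes factor of the evidence already in hand = 2.75 × 2.1 × 0.15 = 0.86625.
Odds after that evidence = (1/6) × 0.86625 = 0.144375.
Target odds = 0.98/0.02 = 49.
Need 1.8ⁿ ≥ 49 ÷ 0.144375 = 11200/33.
1.8⁹ = 387420489/1953125 falls short of 11200/33 but 1.8¹⁰ ≈357.047 reaches it, so n = 10.

10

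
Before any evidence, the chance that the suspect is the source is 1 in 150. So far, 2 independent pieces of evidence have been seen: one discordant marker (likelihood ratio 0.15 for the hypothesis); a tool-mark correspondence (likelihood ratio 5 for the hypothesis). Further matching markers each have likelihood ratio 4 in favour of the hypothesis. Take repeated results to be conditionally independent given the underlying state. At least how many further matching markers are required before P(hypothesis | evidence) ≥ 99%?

8

Prior odds = (1/150)/(149/150) = 1/149.
Combined Bayes factor of the evidence already in hand = 0.15 × 5 = 0.75.
Odds after that evidence = (1/149) × 0.75 = 3/596.
Target odds = 0.99/0.01 = 99.
Need 4ⁿ ≥ 99 ÷ (3/596) = 19668.
4⁷ = 16384 falls short of 19668 but 4⁸ = 65536 reaches it, so n = 8.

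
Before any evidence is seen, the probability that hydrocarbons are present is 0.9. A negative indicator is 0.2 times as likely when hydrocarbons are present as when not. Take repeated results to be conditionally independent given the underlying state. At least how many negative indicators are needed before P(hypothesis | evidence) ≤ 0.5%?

5

Prior odds = 0.9/0.1 = 9.
Likelihood ratio per negative indicator = 0.2.
Target posterior odds = 0.005/0.995 = 1/199.
Require 0.2ⁿ ≤ 1/199 ÷ 9 = 1/1791.
0.2⁴ = 0.0016 is still above 1/1791 but 0.2⁵ = 0.00032 is at or below it, so n = 5.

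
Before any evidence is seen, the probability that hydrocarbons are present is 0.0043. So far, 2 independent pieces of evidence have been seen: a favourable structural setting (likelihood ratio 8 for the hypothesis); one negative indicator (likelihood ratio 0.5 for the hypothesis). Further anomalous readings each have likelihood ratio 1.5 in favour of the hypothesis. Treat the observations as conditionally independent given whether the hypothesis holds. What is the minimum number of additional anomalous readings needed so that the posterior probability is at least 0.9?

Prior odds = 0.0043/0.9957 = 43/9957.
Combined Bayes factor of the evidence already in hand = 8 × 0.5 = 4.
Odds after that evidence = (43/9957) × 4 = 172/9957.
Target odds = 0.9/0.1 = 9.
Need 1.5ⁿ ≥ 9 ÷ (172/9957) = 89613/172.
1.5¹⁵ = 14348907/32768 falls short of 89613/172 but 1.5¹⁶ = 43046721/65536 reaches it, so n = 16.

16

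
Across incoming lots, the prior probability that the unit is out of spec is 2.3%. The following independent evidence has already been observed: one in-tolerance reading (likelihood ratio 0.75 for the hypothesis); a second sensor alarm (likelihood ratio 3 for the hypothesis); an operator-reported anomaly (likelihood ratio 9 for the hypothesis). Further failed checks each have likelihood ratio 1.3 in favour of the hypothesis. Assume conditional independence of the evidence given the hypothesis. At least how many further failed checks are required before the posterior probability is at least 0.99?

Prior odds = 0.023/0.977 = 23/977.
Combined Bayes factor of the evidence already in hand = 0.75 × 3 × 9 = 20.25.
Odds after that evidence = (23/977) × 20.25 = 1863/3908.
Target odds = 0.99/0.01 = 99.
Need 1.3ⁿ ≥ 99 ÷ (1863/3908) = 42988/207.
1.3²⁰ ≈190.05 falls short of 42988/207 but 1.3²¹ ≈247.065 reaches it, so n = 21.

21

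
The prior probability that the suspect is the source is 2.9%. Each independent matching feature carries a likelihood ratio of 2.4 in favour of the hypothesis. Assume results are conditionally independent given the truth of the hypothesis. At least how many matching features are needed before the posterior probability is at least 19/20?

Prior odds = 0.029/0.971 = 29/971.
Likelihood ratio per matching feature = 2.4.
Target odds: 0.95 ÷ 0.05 = 19.
Require 2.4ⁿ ≥ 19 ÷ (29/971) = 18449/29.
2.4⁷ = 35831808/78125 falls short of 18449/29 but 2.4⁸ = 429981696/390625 reaches it, so n = 8.

8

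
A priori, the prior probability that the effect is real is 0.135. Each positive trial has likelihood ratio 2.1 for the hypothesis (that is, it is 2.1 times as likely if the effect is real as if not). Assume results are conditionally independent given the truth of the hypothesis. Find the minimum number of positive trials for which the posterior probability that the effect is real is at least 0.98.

8

Prior odds: 0.135 ÷ 0.865 = 27/173.
Likelihood ratio per positive trial = 2.1.
Target posterior odds = 0.98/0.02 = 49.
Need (27/173) × 2.1ⁿ ≥ 49, i.e. 2.1ⁿ ≥ 8477/27.
2.1⁷ ≈180.109 falls short of 8477/27 but 2.1⁸ ≈378.229 reaches it, so n = 8.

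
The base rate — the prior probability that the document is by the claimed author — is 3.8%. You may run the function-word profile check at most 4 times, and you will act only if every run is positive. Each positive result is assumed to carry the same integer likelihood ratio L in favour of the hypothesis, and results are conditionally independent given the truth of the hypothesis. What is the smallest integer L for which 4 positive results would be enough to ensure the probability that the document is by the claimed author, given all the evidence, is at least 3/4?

Prior odds = 0.038/0.962 = 19/481.
Target odds = 0.75/0.25 = 3.
Need L⁴ ≥ 3 ÷ (19/481) = 1443/19.
2⁴ = 16 < 1443/19 ≤ 81 = 3⁴, so L = 3.

3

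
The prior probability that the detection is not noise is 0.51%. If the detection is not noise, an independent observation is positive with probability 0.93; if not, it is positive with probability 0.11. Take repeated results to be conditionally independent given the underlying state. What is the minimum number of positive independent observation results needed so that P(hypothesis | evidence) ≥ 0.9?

Prior odds: 0.0051 ÷ 0.9949 = 51/9949.
Likelihood ratio of a positive = 0.93/0.11 = 93/11.
Target odds: 0.9 ÷ 0.1 = 9.
Need (51/9949) × (93/11)ⁿ ≥ 9, i.e. (93/11)ⁿ ≥ 29847/17.
(93/11)³ = 804357/1331 falls short of 29847/17 but (93/11)⁴ = 74805201/14641 reaches it, so n = 4.

4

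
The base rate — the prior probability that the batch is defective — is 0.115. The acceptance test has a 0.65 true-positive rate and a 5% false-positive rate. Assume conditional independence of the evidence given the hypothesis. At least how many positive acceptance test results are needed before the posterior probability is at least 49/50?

3

Prior odds = 0.115/0.885 = 23/177.
Likelihood ratio of a positive result = 0.65/0.05 = 13.
Target odds: 0.98 ÷ 0.02 = 49.
Need (23/177) × 13ⁿ ≥ 49, i.e. 13ⁿ ≥ 8673/23.
13² = 169 falls short of 8673/23 but 13³ = 2197 reaches it, so n = 3.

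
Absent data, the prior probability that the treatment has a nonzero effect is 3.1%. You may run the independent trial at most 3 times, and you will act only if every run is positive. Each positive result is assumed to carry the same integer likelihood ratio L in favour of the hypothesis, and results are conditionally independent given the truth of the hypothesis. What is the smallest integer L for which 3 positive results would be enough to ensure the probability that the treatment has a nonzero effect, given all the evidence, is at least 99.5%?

Prior odds = 0.031/0.969 = 31/969.
Target odds = 0.995/0.005 = 199.
Need L³ ≥ 199 ÷ (31/969) = 192831/31.
18³ = 5832 < 192831/31 ≤ 6859 = 19³, so L = 19.

19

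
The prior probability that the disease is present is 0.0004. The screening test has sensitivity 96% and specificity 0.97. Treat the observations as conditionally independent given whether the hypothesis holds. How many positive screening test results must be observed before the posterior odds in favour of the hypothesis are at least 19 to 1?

4

Prior odds = 0.0004/0.9996 = 1/2499.
False-positive rate = 1 − 0.97 = 0.03; likelihood ratio of a positive = 0.96/0.03 = 32.
Target odds = 19.
Need (1/2499) × 32ⁿ ≥ 19, i.e. 32ⁿ ≥ 47481.
32³ = 32768 falls short of 47481 but 32⁴ = 1048576 reaches it, so n = 4.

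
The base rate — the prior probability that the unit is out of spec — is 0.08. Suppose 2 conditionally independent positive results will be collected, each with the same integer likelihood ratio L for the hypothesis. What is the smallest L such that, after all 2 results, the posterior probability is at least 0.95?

Prior odds = 0.08/0.92 = 2/23.
Target odds = 0.95/0.05 = 19.
Need L² ≥ 19 ÷ (2/23) = 218.5.
14² = 196 < 218.5 ≤ 225 = 15², so L = 15.

15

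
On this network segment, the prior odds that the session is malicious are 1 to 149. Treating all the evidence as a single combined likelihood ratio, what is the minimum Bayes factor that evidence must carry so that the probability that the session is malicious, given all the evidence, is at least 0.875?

Prior odds = 1/149.
Target odds = 0.875/0.125 = 7.
Required Bayes factor = 7 ÷ (1/149) = 1043.

1043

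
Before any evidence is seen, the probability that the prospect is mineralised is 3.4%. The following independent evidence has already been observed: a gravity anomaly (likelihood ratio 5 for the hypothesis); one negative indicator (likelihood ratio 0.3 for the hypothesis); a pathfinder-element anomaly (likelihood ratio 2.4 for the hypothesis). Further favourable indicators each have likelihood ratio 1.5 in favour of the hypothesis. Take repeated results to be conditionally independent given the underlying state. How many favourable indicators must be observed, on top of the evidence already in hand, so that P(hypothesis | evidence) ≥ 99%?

Prior odds = 0.034/0.966 = 17/483.
Combined Bayes factor of the evidence already in hand = 5 × 0.3 × 2.4 = 3.6.
Odds after that evidence = (17/483) × 3.6 = 102/805.
Target odds = 0.99/0.01 = 99.
Need 1.5ⁿ ≥ 99 ÷ (102/805) = 26565/34.
1.5¹⁶ = 43046721/65536 falls short of 26565/34 but 1.5¹⁷ = 129140163/131072 reaches it, so n = 17.

17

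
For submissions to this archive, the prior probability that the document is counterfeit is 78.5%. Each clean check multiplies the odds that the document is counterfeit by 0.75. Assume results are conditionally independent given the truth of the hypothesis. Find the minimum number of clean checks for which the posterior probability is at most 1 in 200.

Prior odds = 0.785/0.215 = 157/43.
Likelihood ratio per clean check = 0.75.
Target posterior odds = 0.005/0.995 = 1/199.
Need (157/43) × 0.75ⁿ ≤ 1/199, i.e. 0.75ⁿ ≤ 43/31243.
0.75²² ≈0.00178381 is still above 43/31243 but 0.75²³ ≈0.00133786 is at or below it, so n = 23.

23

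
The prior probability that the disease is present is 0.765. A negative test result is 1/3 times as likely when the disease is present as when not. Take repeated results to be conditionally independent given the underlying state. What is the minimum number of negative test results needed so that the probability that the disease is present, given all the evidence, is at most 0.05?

Prior odds = 0.765/0.235 = 153/47.
Likelihood ratio per negative test result = 1/3.
Target posterior odds = 0.05/0.95 = 1/19.
Need (153/47) × (1/3)ⁿ ≤ 1/19, i.e. (1/3)ⁿ ≤ 47/2907.
(1/3)³ = 1/27 is still above 47/2907 but (1/3)⁴ = 1/81 is at or below it, so n = 4.

4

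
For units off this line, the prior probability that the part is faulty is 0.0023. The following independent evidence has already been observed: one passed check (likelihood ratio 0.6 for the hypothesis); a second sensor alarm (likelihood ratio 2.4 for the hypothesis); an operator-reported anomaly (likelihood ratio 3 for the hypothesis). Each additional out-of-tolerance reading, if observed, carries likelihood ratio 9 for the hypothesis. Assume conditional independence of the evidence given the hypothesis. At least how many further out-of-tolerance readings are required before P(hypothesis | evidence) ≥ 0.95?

4

Prior odds = 0.0023/0.9977 = 23/9977.
Combined Bayes factor of the evidence already in hand = 0.6 × 2.4 × 3 = 4.32.
Odds after that evidence = (23/9977) × 4.32 = 2484/249425.
Target odds = 0.95/0.05 = 19.
Need 9ⁿ ≥ 19 ÷ (2484/249425) = 4739075/2484.
9³ = 729 falls short of 4739075/2484 but 9⁴ = 6561 reaches it, so n = 4.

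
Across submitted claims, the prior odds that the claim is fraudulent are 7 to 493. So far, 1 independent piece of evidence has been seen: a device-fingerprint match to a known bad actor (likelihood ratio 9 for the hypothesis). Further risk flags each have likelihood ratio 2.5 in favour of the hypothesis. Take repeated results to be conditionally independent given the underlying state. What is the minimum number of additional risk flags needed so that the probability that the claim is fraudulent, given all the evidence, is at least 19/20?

Prior odds = 7/493.
Bayes factor of the evidence already in hand = 9.
Odds after that evidence = (7/493) × 9 = 63/493.
Target odds = 0.95/0.05 = 19.
Need 2.5ⁿ ≥ 19 ÷ (63/493) = 9367/63.
2.5⁵ = 97.65625 falls short of 9367/63 but 2.5⁶ = 244.140625 reaches it, so n = 6.

6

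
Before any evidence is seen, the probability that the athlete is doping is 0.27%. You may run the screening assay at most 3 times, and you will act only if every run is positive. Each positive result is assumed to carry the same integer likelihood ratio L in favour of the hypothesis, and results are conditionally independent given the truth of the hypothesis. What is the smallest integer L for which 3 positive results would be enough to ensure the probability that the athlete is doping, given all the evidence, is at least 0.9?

15

Prior odds = 0.0027/0.9973 = 27/9973.
Target odds = 0.9/0.1 = 9.
Need L³ ≥ 9 ÷ (27/9973) = 9973/3.
14³ = 2744 < 9973/3 ≤ 3375 = 15³, so L = 15.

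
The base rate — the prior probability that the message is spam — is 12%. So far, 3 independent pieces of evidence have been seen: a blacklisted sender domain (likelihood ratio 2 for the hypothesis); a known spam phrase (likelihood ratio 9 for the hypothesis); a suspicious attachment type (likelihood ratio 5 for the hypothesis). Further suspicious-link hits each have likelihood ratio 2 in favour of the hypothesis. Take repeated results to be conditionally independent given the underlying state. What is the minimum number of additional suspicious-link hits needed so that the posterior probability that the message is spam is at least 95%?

1

Prior odds = 0.12/0.88 = 3/22.
Combined Bayes factor of the evidence already in hand = 2 × 9 × 5 = 90.
Odds after that evidence = (3/22) × 90 = 135/11.
Target odds = 0.95/0.05 = 19.
Need 2ⁿ ≥ 19 ÷ (135/11) = 209/135.
2¹ = 2, which meets the required 209/135; so n = 1.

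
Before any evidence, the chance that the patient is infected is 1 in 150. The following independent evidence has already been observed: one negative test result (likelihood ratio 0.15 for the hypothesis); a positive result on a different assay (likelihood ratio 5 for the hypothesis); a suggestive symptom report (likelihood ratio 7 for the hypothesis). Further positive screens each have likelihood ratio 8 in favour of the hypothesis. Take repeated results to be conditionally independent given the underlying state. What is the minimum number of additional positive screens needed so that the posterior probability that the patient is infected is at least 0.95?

4

Prior odds = (1/150)/(149/150) = 1/149.
Combined Bayes factor of the evidence already in hand = 0.15 × 5 × 7 = 5.25.
Odds after that evidence = (1/149) × 5.25 = 21/596.
Target odds = 0.95/0.05 = 19.
Need 8ⁿ ≥ 19 ÷ (21/596) = 11324/21.
8³ = 512 falls short of 11324/21 but 8⁴ = 4096 reaches it, so n = 4.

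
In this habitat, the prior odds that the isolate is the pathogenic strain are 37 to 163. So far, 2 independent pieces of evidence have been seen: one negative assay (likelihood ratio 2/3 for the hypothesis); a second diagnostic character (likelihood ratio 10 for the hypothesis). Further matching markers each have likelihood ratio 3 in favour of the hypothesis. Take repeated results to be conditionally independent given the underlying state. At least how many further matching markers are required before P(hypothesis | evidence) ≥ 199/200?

5

Prior odds = 37/163.
Combined Bayes factor of the evidence already in hand = (2/3) × 10 = 20/3.
Odds after that evidence = (37/163) × 20/3 = 740/489.
Target odds = 0.995/0.005 = 199.
Need 3ⁿ ≥ 199 ÷ (740/489) = 97311/740.
3⁴ = 81 falls short of 97311/740 but 3⁵ = 243 reaches it, so n = 5.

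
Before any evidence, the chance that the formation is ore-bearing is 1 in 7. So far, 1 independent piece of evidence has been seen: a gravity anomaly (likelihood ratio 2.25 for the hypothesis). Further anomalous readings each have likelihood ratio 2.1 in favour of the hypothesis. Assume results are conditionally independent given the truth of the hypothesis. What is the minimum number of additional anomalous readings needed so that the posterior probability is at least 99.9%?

11

Prior odds = (1/7)/(6/7) = 1/6.
Bayes factor of the evidence already in hand = 2.25.
Odds after that evidence = (1/6) × 2.25 = 0.375.
Target odds = 0.999/0.001 = 999.
Need 2.1ⁿ ≥ 999 ÷ 0.375 = 2664.
2.1¹⁰ ≈1667.99 falls short of 2664 but 2.1¹¹ ≈3502.78 reaches it, so n = 11.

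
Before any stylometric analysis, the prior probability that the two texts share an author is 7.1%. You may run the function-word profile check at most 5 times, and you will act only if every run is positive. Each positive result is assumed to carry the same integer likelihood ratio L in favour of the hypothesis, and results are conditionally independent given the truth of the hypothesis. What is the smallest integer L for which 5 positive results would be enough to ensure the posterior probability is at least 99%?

5

Prior odds = 0.071/0.929 = 71/929.
Target odds = 0.99/0.01 = 99.
Need L⁵ ≥ 99 ÷ (71/929) = 91971/71.
4⁵ = 1024 < 91971/71 ≤ 3125 = 5⁵, so L = 5.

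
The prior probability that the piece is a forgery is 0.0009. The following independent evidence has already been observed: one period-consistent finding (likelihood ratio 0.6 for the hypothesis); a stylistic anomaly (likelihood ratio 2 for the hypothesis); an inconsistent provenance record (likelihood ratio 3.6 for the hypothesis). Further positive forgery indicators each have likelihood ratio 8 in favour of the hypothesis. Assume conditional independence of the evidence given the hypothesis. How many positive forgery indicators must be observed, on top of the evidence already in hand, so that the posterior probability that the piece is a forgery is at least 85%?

4

Prior odds = 0.0009/0.9991 = 9/9991.
Combined Bayes factor of the evidence already in hand = 0.6 × 2 × 3.6 = 4.32.
Odds after that evidence = (9/9991) × 4.32 = 972/249775.
Target odds = 0.85/0.15 = 17/3.
Need 8ⁿ ≥ 17/3 ÷ (972/249775) = 4246175/2916.
8³ = 512 falls short of 4246175/2916 but 8⁴ = 4096 reaches it, so n = 4.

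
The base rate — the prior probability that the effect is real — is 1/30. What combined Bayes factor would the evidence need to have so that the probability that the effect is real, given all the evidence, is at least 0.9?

Prior odds = (1/30)/(29/30) = 1/29.
Target odds = 0.9/0.1 = 9.
Required Bayes factor = 9 ÷ (1/29) = 261.

261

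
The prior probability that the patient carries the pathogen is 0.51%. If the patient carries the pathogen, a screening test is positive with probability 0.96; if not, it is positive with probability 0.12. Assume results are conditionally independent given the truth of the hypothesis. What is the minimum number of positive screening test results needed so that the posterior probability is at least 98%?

Prior odds: 0.0051 ÷ 0.9949 = 51/9949.
Likelihood ratio of a positive = 0.96/0.12 = 8.
Target posterior odds = 0.98/0.02 = 49.
Need (51/9949) × 8ⁿ ≥ 49, i.e. 8ⁿ ≥ 487501/51.
8⁴ = 4096 falls short of 487501/51 but 8⁵ = 32768 reaches it, so n = 5.

5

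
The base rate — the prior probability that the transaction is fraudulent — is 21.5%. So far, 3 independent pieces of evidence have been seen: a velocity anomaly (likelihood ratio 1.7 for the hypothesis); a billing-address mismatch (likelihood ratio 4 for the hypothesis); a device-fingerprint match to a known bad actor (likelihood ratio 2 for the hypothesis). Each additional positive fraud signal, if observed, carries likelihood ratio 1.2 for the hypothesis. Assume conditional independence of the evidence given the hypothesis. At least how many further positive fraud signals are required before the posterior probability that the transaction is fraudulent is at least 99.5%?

22

Prior odds = 0.215/0.785 = 43/157.
Combined Bayes factor of the evidence already in hand = 1.7 × 4 × 2 = 13.6.
Odds after that evidence = (43/157) × 13.6 = 2924/785.
Target odds = 0.995/0.005 = 199.
Need 1.2ⁿ ≥ 199 ÷ (2924/785) = 156215/2924.
1.2²¹ ≈46.0051 falls short of 156215/2924 but 1.2²² ≈55.2061 reaches it, so n = 22.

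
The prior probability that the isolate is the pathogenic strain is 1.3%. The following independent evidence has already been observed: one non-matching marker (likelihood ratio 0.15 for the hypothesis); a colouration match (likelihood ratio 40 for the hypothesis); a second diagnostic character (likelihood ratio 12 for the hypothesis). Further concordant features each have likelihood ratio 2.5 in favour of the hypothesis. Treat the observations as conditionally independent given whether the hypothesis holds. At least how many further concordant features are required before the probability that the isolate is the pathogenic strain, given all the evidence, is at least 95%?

Prior odds = 0.013/0.987 = 13/987.
Combined Bayes factor of the evidence already in hand = 0.15 × 40 × 12 = 72.
Odds after that evidence = (13/987) × 72 = 312/329.
Target odds = 0.95/0.05 = 19.
Need 2.5ⁿ ≥ 19 ÷ (312/329) = 6251/312.
2.5³ = 15.625 falls short of 6251/312 but 2.5⁴ = 39.0625 reaches it, so n = 4.

4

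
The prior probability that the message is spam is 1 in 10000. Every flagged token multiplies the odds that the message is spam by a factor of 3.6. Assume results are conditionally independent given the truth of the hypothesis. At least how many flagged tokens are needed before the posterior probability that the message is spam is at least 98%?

Prior odds = 0.0001/0.9999 = 1/9999.
Likelihood ratio per flagged token = 3.6.
Target odds: 0.98 ÷ 0.02 = 49.
Need (1/9999) × 3.6ⁿ ≥ 49, i.e. 3.6ⁿ ≥ 489951.
3.6¹⁰ ≈365616 falls short of 489951 but 3.6¹¹ ≈1.31622e+06 reaches it, so n = 11.

11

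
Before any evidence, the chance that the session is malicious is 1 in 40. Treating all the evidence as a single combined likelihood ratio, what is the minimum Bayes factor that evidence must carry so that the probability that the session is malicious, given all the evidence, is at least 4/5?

156

Prior odds = 0.025/0.975 = 1/39.
Target odds = 0.8/0.2 = 4.
Required Bayes factor = 4 ÷ (1/39) = 156.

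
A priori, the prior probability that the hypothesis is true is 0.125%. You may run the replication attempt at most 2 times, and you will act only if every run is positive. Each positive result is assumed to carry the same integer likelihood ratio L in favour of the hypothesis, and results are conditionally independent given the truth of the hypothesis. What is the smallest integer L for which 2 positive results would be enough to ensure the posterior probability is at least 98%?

198

Prior odds = 0.00125/0.99875 = 1/799.
Target odds = 0.98/0.02 = 49.
Need L² ≥ 49 ÷ (1/799) = 39151.
197² = 38809 < 39151 ≤ 39204 = 198², so L = 198.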